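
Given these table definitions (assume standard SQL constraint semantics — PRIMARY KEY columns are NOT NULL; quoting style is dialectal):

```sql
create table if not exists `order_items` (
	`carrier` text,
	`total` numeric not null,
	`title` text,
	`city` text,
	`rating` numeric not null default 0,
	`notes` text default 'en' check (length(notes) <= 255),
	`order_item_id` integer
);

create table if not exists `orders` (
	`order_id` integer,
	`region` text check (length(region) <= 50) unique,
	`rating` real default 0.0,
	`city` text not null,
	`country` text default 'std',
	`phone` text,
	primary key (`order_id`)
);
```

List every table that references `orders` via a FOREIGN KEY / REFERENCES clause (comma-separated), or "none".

none

No REFERENCES clause anywhere in the schema names orders.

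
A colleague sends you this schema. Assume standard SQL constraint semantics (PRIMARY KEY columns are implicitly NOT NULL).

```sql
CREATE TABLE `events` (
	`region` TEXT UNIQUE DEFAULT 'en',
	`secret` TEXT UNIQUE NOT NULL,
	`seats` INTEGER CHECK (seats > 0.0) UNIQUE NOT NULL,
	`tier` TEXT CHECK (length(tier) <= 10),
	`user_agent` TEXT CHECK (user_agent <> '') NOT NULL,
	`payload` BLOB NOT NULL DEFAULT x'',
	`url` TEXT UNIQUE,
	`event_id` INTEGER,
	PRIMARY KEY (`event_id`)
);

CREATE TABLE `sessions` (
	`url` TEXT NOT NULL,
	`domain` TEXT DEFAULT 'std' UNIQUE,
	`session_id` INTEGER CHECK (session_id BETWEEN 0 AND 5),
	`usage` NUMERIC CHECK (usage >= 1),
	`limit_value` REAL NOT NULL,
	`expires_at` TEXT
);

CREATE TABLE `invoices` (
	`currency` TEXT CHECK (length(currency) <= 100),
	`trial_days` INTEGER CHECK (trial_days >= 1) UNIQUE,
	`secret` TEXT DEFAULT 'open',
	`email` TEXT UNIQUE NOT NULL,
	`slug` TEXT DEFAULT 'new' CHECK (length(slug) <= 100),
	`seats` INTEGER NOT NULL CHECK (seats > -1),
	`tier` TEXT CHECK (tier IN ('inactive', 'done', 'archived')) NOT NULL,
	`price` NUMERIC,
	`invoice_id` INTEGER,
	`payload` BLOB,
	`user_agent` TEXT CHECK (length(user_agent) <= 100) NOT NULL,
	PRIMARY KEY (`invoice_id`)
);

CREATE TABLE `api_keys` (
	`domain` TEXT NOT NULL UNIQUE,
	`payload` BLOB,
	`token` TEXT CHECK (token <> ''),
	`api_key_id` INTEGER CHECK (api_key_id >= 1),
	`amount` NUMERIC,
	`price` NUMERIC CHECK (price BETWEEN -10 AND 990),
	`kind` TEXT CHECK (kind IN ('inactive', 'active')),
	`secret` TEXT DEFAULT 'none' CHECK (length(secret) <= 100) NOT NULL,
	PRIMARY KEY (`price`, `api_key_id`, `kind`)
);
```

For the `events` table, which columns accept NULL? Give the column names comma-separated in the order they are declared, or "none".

region, tier, url

- region: UNIQUE does not imply NOT NULL → nullable.
- secret: declared NOT NULL → not nullable.
- seats: declared NOT NULL → not nullable.
- tier: CHECK does not forbid NULL (a CHECK constraint passes when its expression is NULL) → nullable.
- user_agent: declared NOT NULL → not nullable.
- payload: declared NOT NULL → not nullable.
- url: UNIQUE does not imply NOT NULL → nullable.
- event_id: part of the PRIMARY KEY, which implies NOT NULL → not nullable.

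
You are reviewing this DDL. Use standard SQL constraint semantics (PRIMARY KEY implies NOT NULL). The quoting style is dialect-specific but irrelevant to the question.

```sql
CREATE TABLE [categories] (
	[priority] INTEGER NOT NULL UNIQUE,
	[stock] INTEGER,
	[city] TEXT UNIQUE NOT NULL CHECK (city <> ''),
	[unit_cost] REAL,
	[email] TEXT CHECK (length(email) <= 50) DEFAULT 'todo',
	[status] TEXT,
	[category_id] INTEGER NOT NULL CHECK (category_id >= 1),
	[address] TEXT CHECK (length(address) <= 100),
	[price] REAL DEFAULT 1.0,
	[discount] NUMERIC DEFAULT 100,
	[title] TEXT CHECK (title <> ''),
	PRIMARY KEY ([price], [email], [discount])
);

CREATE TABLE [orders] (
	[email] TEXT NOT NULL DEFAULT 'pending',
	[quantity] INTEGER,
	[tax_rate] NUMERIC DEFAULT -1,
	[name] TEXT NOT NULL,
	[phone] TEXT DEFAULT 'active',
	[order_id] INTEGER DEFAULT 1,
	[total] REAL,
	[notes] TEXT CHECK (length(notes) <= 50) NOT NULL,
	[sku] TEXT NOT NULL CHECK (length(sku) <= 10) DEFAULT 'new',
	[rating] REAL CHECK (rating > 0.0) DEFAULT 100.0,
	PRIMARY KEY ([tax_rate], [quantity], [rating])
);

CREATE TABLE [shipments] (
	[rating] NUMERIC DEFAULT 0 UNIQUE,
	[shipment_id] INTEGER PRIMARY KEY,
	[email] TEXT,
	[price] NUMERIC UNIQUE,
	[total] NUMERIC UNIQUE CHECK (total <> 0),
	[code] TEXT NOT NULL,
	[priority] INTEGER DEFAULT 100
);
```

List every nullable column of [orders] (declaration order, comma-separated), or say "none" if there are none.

- email: declared NOT NULL → not nullable.
- quantity: part of the PRIMARY KEY, which implies NOT NULL → not nullable.
- tax_rate: part of the PRIMARY KEY, which implies NOT NULL → not nullable.
- name: declared NOT NULL → not nullable.
- phone: DEFAULT only fills an omitted column; an explicit NULL is still allowed → nullable.
- order_id: DEFAULT only fills an omitted column; an explicit NULL is still allowed → nullable.
- total: no NOT NULL constraint applies → nullable.
- notes: declared NOT NULL → not nullable.
- sku: declared NOT NULL → not nullable.
- rating: part of the PRIMARY KEY, which implies NOT NULL → not nullable.

phone, order_id, total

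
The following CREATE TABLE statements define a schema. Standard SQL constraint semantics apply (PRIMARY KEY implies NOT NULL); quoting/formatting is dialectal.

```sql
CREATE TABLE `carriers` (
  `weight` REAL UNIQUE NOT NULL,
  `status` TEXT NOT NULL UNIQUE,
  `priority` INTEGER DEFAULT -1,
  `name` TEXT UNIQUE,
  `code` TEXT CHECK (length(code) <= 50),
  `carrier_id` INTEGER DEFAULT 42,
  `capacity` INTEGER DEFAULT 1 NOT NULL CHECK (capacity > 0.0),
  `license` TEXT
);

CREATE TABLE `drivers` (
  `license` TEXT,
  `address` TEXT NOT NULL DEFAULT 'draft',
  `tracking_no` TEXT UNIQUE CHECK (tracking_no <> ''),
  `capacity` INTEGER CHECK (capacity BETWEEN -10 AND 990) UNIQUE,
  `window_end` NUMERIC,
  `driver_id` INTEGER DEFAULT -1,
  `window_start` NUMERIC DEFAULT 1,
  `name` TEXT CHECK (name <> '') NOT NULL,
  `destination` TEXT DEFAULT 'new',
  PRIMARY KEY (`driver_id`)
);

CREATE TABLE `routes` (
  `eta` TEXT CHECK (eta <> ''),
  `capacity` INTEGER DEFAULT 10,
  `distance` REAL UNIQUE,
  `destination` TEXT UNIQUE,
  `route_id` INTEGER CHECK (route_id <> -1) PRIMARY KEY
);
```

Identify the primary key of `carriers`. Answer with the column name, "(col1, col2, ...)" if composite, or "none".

No column is declared PRIMARY KEY inline, and there is no table-level PRIMARY KEY clause in carriers.

none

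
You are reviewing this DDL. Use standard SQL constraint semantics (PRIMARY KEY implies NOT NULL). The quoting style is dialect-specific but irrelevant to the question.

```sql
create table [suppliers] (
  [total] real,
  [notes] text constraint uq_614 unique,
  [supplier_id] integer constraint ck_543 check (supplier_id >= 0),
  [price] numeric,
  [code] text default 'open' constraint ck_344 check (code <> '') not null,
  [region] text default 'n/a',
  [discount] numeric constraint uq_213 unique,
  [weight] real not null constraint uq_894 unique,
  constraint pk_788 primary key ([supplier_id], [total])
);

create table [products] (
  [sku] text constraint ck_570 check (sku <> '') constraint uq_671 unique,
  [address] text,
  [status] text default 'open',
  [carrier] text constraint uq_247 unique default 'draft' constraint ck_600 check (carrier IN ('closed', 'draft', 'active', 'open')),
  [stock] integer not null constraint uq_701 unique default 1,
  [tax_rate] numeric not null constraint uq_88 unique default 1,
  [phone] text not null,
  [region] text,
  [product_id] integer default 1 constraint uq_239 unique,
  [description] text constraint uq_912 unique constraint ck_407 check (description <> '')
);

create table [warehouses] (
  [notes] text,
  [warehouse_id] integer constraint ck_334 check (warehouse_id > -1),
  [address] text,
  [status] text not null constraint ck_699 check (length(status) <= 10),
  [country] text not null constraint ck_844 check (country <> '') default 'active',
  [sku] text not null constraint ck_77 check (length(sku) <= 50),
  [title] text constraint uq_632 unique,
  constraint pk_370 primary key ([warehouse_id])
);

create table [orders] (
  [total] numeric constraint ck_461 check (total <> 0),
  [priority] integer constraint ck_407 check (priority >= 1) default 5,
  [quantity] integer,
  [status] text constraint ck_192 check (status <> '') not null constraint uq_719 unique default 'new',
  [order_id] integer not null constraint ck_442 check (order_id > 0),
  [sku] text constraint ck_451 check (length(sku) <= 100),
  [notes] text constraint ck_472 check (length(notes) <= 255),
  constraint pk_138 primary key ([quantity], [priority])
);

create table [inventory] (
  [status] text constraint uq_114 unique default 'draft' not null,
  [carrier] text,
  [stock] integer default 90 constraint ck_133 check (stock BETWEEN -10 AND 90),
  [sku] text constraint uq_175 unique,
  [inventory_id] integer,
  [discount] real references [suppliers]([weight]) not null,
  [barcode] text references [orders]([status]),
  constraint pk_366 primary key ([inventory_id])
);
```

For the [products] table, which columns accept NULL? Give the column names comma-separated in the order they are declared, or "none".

sku, address, status, carrier, region, product_id, description

- sku: CHECK does not forbid NULL (a CHECK constraint passes when its expression is NULL) → nullable.
- address: no NOT NULL constraint applies → nullable.
- status: DEFAULT only fills an omitted column; an explicit NULL is still allowed → nullable.
- carrier: CHECK does not forbid NULL (a CHECK constraint passes when its expression is NULL) → nullable.
- stock: declared NOT NULL → not nullable.
- tax_rate: declared NOT NULL → not nullable.
- phone: declared NOT NULL → not nullable.
- region: no NOT NULL constraint applies → nullable.
- product_id: UNIQUE does not imply NOT NULL → nullable.
- description: CHECK does not forbid NULL (a CHECK constraint passes when its expression is NULL) → nullable.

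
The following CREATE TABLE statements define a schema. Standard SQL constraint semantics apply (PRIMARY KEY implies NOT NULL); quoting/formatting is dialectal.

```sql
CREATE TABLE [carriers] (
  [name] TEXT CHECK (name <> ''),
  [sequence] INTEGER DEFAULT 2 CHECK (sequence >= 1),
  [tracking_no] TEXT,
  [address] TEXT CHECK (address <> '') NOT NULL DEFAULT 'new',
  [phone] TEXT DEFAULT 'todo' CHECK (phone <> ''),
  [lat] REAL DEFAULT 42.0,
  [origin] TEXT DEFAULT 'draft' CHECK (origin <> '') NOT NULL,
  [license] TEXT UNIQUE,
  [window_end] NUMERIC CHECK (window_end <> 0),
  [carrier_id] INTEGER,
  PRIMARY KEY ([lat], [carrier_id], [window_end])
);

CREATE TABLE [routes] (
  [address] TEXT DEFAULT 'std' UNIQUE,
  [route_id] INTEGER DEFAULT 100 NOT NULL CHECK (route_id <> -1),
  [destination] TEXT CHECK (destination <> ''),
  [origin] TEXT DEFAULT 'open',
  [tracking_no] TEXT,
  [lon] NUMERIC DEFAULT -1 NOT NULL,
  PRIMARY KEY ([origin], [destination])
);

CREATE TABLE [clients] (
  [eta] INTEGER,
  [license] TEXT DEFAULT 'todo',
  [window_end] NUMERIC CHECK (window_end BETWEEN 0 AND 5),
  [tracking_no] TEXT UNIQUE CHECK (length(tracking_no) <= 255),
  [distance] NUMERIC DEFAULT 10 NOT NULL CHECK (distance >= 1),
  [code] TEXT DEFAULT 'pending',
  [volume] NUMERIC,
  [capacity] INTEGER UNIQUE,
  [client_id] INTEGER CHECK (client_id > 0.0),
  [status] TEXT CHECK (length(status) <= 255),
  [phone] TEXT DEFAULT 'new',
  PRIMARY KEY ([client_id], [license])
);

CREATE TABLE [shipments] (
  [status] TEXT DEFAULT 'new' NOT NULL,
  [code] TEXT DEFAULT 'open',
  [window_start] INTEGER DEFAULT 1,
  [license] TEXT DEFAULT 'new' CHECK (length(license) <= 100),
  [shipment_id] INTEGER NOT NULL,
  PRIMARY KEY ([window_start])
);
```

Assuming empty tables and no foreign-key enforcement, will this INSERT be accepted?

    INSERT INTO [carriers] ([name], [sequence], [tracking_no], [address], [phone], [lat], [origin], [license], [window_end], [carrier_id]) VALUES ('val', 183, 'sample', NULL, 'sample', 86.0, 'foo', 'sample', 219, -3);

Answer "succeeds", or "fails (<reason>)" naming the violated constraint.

address is explicitly set to NULL, but address is declared NOT NULL.

fails (NOT NULL on address)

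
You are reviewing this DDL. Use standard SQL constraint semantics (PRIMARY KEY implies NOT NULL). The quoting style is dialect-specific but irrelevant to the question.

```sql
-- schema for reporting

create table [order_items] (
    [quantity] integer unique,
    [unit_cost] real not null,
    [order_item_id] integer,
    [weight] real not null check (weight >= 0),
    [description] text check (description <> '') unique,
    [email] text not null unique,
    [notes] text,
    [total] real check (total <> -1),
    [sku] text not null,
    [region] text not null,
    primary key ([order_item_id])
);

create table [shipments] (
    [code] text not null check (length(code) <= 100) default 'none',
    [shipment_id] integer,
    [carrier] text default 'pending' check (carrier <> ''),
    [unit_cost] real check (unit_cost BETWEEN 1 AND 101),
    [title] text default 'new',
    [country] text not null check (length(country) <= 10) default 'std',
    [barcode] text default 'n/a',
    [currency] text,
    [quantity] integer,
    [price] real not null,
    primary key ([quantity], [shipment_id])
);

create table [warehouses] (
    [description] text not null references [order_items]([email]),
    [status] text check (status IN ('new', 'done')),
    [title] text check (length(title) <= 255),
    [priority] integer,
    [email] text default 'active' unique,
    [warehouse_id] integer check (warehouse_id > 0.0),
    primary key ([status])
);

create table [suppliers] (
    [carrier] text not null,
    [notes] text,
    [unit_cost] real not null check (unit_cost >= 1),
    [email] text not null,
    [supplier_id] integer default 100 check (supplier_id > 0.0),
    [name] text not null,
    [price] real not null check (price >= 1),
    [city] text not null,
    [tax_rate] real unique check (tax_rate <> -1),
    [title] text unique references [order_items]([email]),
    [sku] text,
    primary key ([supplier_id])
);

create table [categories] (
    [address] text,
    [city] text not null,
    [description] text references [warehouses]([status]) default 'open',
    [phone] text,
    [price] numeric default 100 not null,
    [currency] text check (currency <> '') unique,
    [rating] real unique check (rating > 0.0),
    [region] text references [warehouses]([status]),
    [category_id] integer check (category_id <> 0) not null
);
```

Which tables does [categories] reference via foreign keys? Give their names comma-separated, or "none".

- description REFERENCES warehouses(status).
- region REFERENCES warehouses(status).

warehouses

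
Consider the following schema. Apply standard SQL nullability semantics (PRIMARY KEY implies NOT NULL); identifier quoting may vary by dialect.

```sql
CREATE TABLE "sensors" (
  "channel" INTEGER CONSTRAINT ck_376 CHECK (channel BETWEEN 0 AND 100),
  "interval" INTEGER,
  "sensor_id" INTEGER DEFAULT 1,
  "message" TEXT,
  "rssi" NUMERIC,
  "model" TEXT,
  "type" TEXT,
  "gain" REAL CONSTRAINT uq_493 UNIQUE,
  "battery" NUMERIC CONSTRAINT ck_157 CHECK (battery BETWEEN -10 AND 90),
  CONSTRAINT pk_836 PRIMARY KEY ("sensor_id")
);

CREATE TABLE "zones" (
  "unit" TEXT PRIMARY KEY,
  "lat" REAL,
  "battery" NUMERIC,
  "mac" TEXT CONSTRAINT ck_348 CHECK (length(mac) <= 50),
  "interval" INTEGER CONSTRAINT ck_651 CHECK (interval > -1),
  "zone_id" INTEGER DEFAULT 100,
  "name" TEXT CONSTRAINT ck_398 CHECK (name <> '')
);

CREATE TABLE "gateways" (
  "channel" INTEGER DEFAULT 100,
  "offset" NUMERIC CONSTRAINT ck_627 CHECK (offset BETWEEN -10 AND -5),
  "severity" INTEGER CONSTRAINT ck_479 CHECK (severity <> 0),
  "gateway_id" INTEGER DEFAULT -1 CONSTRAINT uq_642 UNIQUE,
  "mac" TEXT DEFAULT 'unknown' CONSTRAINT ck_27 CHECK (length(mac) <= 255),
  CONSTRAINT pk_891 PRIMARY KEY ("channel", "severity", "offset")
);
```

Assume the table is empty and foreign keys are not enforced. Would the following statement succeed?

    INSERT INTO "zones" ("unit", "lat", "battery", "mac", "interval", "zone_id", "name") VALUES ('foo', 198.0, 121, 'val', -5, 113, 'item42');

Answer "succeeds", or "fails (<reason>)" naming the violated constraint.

fails (CHECK on interval)

The value -5 for interval violates CHECK (interval > -1).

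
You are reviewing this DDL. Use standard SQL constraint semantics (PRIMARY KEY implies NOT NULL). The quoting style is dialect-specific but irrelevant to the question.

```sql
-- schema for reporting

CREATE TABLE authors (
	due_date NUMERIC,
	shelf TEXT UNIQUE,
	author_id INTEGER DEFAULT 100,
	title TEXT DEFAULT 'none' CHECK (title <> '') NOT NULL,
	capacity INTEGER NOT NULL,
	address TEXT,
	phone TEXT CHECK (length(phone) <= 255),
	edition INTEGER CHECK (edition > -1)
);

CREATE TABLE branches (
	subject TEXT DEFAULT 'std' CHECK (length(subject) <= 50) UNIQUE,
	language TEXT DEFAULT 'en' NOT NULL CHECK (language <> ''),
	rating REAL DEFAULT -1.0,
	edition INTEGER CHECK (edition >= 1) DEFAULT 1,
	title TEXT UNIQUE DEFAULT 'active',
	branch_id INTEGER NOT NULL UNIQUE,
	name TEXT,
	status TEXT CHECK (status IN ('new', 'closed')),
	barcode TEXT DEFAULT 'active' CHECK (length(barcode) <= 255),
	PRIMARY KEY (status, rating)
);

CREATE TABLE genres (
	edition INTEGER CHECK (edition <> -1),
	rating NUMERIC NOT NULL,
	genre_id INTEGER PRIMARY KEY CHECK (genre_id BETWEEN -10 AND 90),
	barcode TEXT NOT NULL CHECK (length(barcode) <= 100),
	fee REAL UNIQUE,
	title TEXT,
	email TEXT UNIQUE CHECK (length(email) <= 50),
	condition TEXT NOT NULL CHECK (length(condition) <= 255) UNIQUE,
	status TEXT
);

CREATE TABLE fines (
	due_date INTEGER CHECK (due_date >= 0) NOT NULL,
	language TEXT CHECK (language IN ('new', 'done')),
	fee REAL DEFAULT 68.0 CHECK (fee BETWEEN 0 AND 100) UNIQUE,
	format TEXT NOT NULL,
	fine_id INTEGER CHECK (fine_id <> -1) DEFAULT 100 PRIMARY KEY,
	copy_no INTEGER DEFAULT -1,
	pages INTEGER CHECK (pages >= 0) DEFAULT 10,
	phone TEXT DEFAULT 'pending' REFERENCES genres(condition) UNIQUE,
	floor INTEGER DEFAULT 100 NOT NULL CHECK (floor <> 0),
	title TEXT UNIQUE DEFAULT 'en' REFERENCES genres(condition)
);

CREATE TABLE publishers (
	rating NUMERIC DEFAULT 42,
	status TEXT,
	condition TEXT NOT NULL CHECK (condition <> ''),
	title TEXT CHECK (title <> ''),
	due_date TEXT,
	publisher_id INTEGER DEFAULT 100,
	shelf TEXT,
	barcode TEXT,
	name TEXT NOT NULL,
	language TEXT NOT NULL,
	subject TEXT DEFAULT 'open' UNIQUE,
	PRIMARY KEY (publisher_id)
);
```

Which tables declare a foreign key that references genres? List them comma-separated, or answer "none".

fines

- fines.phone references genres(condition).
- fines.title references genres(condition).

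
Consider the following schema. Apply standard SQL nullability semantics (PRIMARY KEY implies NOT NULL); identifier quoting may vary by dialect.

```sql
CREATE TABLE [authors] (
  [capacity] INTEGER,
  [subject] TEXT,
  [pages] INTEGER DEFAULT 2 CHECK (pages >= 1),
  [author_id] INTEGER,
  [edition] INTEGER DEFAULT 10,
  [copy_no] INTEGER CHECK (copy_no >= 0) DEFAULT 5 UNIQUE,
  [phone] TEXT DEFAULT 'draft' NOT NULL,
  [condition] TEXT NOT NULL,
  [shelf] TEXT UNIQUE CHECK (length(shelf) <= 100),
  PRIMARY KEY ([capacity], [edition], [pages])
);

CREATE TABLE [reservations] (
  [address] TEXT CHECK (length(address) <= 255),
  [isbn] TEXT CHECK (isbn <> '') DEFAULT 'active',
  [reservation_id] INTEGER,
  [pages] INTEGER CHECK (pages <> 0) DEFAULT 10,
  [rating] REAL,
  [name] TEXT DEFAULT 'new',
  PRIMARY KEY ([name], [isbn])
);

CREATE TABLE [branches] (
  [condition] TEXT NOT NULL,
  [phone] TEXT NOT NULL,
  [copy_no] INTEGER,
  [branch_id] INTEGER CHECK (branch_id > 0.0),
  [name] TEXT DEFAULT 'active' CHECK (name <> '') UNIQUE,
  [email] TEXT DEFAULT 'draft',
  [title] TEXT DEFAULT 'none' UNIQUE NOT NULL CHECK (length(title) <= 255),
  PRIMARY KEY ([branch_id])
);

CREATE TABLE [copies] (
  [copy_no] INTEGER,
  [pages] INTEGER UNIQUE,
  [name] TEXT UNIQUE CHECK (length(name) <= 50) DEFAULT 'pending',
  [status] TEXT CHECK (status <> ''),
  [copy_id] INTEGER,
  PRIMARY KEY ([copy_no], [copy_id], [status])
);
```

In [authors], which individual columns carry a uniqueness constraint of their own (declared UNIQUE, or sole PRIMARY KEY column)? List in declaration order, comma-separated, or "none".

- capacity: part of a composite PRIMARY KEY — only the tuple is unique, not this column on its own.
- subject: no UNIQUE or single-column PK constraint.
- pages: part of a composite PRIMARY KEY — only the tuple is unique, not this column on its own.
- author_id: no UNIQUE or single-column PK constraint.
- edition: part of a composite PRIMARY KEY — only the tuple is unique, not this column on its own.
- copy_no: declared UNIQUE → unique.
- phone: no UNIQUE or single-column PK constraint.
- condition: no UNIQUE or single-column PK constraint.
- shelf: declared UNIQUE → unique.

copy_no, shelf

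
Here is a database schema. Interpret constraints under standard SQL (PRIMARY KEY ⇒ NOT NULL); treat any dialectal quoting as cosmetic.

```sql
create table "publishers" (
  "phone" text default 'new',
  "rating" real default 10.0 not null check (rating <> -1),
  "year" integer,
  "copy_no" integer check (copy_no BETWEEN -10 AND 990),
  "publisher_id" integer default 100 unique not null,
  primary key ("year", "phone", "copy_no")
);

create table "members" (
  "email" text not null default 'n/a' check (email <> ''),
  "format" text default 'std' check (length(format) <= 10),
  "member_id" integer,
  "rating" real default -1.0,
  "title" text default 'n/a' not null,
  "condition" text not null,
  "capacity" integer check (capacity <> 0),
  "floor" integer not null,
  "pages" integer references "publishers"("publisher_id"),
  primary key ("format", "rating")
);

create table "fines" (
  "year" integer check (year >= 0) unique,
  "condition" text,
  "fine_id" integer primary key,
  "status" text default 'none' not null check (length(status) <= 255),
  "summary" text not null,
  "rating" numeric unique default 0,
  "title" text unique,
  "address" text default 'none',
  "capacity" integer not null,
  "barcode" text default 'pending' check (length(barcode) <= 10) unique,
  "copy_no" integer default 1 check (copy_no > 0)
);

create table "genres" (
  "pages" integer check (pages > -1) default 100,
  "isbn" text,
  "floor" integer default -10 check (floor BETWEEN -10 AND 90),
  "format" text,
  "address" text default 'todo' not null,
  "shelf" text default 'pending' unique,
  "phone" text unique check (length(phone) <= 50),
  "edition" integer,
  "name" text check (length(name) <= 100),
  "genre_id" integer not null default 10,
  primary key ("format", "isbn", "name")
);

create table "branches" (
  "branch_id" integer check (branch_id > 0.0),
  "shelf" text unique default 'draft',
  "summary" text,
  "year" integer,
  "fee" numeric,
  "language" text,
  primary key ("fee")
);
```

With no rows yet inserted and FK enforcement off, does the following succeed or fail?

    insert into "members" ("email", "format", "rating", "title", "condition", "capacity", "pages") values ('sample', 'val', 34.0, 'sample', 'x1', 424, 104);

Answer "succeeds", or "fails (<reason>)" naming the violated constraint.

floor is omitted from the column list and has no DEFAULT, so it would receive NULL.
But floor is declared NOT NULL.

fails (NOT NULL on floor)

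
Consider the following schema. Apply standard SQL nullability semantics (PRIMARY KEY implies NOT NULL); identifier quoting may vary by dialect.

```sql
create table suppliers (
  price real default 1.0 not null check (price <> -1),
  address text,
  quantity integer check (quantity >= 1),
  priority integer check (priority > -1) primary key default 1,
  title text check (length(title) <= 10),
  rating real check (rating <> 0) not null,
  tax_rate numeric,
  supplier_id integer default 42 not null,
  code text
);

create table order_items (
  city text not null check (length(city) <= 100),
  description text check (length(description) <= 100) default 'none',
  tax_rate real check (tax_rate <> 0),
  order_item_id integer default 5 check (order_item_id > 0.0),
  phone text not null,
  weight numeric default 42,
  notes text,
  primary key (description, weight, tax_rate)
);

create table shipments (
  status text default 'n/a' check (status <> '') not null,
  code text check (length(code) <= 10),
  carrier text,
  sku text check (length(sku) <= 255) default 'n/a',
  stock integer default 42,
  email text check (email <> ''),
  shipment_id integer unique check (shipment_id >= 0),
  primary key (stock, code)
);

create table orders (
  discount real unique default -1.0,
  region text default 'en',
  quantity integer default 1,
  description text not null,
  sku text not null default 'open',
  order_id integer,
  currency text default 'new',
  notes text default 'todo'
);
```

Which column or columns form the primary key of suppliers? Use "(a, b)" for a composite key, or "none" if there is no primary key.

priority is declared PRIMARY KEY inline on the column.

priority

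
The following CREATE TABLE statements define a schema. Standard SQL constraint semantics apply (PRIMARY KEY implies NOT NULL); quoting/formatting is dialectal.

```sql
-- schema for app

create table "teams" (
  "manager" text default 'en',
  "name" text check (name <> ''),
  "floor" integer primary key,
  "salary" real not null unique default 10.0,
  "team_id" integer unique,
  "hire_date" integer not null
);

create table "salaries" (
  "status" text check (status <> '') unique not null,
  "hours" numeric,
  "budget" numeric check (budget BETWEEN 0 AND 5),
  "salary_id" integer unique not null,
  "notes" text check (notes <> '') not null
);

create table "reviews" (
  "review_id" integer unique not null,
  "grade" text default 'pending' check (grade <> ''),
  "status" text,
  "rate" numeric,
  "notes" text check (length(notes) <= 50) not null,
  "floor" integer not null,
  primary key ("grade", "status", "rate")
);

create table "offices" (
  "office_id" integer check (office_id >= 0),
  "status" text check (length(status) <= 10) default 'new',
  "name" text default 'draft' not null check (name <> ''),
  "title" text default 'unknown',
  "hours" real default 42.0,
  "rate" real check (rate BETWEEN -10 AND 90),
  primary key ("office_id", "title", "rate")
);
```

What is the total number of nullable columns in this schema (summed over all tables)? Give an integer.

teams: 3 nullable (manager, name, team_id — PK (floor) and explicit NOT NULL columns excluded).
salaries: 2 nullable (hours, budget — PK none and explicit NOT NULL columns excluded).
reviews: 0 nullable (none — PK (grade, status, rate) and explicit NOT NULL columns excluded).
offices: 2 nullable (status, hours — PK (office_id, title, rate) and explicit NOT NULL columns excluded).
Total: 3 + 2 + 0 + 2 = 7.

7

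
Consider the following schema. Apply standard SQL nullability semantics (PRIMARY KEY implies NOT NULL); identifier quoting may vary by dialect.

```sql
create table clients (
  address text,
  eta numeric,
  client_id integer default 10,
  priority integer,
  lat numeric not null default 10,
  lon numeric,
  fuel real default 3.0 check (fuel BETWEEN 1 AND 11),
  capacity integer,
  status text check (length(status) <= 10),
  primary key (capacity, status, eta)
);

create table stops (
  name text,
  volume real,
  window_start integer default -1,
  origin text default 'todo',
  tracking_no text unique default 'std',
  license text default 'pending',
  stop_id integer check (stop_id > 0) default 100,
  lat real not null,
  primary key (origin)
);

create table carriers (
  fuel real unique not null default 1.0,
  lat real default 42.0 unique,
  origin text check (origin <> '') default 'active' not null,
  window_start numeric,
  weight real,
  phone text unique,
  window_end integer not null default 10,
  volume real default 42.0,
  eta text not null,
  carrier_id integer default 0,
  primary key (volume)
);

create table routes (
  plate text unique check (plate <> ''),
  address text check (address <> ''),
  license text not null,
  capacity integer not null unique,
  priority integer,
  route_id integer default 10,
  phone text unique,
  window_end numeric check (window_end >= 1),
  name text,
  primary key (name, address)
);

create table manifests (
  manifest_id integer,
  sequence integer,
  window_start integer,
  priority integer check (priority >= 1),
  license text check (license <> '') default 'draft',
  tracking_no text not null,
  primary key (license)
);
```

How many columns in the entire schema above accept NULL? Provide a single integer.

clients: 5 nullable (address, client_id, priority, lon, fuel — PK (capacity, status, eta) and explicit NOT NULL columns excluded).
stops: 6 nullable (name, volume, window_start, tracking_no, license, stop_id — PK (origin) and explicit NOT NULL columns excluded).
carriers: 5 nullable (lat, window_start, weight, phone, carrier_id — PK (volume) and explicit NOT NULL columns excluded).
routes: 5 nullable (plate, priority, route_id, phone, window_end — PK (name, address) and explicit NOT NULL columns excluded).
manifests: 4 nullable (manifest_id, sequence, window_start, priority — PK (license) and explicit NOT NULL columns excluded).
Total: 5 + 6 + 5 + 5 + 4 = 25.

25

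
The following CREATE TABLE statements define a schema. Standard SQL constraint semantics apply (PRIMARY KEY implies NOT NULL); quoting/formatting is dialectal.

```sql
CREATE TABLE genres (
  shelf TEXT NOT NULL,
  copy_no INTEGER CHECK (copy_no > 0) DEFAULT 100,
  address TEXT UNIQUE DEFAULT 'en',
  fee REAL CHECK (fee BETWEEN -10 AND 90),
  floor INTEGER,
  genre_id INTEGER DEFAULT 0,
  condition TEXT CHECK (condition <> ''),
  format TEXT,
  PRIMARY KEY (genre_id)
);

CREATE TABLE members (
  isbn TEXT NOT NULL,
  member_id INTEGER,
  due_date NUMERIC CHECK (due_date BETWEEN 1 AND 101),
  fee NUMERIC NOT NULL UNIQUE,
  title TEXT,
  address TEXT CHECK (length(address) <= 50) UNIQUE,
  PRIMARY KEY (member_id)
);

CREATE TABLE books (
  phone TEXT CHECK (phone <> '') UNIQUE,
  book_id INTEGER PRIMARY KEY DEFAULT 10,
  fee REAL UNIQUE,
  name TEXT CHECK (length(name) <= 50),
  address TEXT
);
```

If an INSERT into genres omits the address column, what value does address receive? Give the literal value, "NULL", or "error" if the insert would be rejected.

'en'

address has an explicit DEFAULT 'en'.
When the column is omitted from an INSERT, that default is used.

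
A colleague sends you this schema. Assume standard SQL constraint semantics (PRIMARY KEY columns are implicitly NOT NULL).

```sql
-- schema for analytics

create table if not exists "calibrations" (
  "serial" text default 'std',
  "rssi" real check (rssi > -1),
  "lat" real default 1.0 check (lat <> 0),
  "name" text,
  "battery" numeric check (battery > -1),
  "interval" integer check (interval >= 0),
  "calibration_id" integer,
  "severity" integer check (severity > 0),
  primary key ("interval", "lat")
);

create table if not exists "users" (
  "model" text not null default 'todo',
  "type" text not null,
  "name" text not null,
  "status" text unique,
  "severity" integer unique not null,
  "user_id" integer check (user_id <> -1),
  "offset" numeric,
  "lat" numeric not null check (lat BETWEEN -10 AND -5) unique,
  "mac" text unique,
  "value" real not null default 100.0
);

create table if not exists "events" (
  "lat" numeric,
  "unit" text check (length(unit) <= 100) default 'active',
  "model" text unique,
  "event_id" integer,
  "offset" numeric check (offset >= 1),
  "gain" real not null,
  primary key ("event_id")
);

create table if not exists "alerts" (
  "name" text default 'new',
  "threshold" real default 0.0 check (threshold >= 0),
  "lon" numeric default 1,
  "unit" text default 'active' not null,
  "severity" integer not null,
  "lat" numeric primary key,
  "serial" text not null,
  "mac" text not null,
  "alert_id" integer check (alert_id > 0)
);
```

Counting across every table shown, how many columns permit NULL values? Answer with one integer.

18

calibrations: 6 nullable (serial, rssi, name, battery, calibration_id, severity — PK (interval, lat) and explicit NOT NULL columns excluded).
users: 4 nullable (status, user_id, offset, mac — PK none and explicit NOT NULL columns excluded).
events: 4 nullable (lat, unit, model, offset — PK (event_id) and explicit NOT NULL columns excluded).
alerts: 4 nullable (name, threshold, lon, alert_id — PK (lat) and explicit NOT NULL columns excluded).
Total: 6 + 4 + 4 + 4 = 18.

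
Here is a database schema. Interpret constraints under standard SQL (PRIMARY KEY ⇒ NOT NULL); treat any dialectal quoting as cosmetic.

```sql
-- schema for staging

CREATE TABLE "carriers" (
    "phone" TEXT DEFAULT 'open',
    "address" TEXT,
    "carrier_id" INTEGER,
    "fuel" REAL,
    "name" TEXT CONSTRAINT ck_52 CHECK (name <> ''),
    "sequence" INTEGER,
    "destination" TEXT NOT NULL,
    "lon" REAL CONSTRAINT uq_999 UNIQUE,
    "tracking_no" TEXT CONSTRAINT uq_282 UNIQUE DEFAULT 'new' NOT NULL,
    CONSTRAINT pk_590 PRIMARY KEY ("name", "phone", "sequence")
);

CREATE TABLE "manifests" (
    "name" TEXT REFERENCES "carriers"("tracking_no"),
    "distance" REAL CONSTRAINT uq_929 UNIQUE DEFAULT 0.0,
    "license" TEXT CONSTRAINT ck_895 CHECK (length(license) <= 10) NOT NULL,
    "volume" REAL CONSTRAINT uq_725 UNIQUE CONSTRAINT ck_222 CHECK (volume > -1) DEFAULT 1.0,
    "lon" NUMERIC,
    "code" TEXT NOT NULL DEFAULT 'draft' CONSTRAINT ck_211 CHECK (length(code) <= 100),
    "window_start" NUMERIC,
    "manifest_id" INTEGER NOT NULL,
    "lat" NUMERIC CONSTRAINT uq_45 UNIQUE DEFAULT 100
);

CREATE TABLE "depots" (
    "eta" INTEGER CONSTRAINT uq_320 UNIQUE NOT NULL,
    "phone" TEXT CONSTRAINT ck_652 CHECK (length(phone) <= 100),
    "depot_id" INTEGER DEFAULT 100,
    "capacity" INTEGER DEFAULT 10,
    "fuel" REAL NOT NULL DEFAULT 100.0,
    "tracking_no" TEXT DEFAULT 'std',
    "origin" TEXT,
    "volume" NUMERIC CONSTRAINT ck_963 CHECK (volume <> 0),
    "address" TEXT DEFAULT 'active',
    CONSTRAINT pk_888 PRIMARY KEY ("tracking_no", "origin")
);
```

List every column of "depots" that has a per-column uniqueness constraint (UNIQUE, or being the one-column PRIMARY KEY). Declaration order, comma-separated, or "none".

- eta: declared UNIQUE → unique.
- phone: no UNIQUE or single-column PK constraint.
- depot_id: no UNIQUE or single-column PK constraint.
- capacity: no UNIQUE or single-column PK constraint.
- fuel: no UNIQUE or single-column PK constraint.
- tracking_no: part of a composite PRIMARY KEY — only the tuple is unique, not this column on its own.
- origin: part of a composite PRIMARY KEY — only the tuple is unique, not this column on its own.
- volume: no UNIQUE or single-column PK constraint.
- address: no UNIQUE or single-column PK constraint.

eta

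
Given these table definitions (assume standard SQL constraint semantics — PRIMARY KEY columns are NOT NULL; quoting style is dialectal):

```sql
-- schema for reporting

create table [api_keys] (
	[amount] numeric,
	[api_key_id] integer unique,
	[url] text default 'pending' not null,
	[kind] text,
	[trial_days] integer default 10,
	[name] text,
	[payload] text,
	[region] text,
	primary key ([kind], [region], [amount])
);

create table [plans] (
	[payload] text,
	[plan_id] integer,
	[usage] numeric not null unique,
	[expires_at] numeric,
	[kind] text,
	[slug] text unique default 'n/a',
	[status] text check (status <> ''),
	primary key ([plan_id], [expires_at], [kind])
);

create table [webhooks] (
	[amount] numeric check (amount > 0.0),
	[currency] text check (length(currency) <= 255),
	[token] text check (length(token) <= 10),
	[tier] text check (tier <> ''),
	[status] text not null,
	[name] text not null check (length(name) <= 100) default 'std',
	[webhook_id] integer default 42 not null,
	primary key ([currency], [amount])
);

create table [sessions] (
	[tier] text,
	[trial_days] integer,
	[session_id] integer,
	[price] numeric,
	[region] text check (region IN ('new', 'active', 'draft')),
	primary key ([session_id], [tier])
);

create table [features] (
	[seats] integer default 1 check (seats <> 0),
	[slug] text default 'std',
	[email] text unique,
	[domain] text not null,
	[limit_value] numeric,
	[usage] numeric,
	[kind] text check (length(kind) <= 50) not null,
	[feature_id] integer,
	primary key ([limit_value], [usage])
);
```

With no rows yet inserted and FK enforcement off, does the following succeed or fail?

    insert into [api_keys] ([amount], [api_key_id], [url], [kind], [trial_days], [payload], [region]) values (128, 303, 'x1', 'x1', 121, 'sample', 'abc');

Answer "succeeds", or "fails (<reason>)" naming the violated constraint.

succeeds

NOT NULL columns: amount is supplied; kind is supplied; region is supplied; url is supplied.
No constraint is violated.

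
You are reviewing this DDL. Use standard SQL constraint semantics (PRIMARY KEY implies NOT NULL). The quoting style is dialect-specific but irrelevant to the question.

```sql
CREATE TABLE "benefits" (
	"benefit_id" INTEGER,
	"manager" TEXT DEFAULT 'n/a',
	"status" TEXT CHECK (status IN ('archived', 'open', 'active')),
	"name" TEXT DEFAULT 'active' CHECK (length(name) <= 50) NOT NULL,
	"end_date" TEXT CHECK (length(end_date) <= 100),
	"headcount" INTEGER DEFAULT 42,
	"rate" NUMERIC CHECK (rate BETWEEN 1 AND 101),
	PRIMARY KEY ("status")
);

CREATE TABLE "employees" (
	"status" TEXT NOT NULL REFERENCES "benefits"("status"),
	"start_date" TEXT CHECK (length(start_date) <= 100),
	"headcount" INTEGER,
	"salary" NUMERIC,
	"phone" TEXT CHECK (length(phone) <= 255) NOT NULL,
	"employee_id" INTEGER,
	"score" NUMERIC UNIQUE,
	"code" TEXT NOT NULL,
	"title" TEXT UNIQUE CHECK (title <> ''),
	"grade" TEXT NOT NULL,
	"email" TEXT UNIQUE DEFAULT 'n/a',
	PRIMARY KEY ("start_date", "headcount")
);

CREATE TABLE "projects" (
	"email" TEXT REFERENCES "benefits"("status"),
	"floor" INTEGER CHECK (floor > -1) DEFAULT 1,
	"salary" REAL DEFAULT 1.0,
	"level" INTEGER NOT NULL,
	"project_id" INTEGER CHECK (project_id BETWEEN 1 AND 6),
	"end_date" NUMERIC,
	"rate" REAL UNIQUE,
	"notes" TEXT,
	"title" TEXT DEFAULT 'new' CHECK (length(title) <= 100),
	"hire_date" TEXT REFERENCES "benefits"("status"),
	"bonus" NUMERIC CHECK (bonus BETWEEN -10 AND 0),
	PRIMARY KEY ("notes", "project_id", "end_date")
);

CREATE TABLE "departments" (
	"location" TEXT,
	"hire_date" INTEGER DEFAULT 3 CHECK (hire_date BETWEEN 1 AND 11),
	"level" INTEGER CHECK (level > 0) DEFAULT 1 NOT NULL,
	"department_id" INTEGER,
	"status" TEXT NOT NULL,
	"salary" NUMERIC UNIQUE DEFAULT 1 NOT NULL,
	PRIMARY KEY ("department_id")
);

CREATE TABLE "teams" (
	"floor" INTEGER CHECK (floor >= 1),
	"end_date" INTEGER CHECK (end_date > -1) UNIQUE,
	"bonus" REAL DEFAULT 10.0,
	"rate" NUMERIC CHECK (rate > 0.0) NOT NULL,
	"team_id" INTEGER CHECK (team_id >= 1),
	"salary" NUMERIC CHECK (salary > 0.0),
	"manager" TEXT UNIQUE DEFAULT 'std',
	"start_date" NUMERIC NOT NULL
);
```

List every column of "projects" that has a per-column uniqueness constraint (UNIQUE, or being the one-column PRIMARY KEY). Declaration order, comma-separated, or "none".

rate

- email: no UNIQUE or single-column PK constraint.
- floor: no UNIQUE or single-column PK constraint.
- salary: no UNIQUE or single-column PK constraint.
- level: no UNIQUE or single-column PK constraint.
- project_id: part of a composite PRIMARY KEY — only the tuple is unique, not this column on its own.
- end_date: part of a composite PRIMARY KEY — only the tuple is unique, not this column on its own.
- rate: declared UNIQUE → unique.
- notes: part of a composite PRIMARY KEY — only the tuple is unique, not this column on its own.
- title: no UNIQUE or single-column PK constraint.
- hire_date: no UNIQUE or single-column PK constraint.
- bonus: no UNIQUE or single-column PK constraint.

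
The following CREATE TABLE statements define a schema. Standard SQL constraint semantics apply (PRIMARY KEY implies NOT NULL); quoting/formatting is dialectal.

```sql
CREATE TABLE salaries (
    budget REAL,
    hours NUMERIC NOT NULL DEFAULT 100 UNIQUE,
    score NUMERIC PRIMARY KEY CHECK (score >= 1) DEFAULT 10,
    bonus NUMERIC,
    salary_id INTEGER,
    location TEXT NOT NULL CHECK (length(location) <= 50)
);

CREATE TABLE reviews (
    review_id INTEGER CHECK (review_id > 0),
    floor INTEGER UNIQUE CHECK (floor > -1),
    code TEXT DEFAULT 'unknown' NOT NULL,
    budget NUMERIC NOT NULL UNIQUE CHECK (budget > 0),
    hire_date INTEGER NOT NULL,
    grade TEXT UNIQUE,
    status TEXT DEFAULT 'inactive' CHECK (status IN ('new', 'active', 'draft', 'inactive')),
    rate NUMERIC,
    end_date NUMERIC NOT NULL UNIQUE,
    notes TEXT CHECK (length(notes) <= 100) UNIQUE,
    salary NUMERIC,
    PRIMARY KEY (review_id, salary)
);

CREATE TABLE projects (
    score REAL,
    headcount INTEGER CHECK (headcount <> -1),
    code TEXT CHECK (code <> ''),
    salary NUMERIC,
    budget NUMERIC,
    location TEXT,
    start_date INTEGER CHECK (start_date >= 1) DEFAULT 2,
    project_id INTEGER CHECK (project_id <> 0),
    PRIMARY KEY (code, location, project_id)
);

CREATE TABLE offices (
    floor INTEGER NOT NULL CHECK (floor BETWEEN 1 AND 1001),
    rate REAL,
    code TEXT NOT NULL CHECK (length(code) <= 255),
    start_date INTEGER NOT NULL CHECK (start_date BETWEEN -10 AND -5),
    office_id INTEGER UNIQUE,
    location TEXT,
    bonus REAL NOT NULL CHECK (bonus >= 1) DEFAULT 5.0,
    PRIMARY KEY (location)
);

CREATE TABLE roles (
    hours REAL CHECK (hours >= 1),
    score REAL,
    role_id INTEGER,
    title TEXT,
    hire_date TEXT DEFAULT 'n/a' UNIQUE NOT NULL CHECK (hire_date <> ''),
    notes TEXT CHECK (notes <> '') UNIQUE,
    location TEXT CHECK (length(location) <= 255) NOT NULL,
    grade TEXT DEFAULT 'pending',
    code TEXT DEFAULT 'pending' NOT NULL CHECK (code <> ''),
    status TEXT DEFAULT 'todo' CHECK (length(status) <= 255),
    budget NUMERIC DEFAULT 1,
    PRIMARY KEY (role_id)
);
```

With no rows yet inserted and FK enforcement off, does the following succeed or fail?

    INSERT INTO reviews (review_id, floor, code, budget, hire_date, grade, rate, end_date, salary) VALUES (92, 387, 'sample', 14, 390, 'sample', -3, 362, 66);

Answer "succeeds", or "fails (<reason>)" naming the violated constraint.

succeeds

NOT NULL columns: budget is supplied; code is supplied; end_date is supplied; hire_date is supplied; review_id is supplied; salary is supplied.
CHECK constraints: 92 satisfies (review_id > 0); 387 satisfies (floor > -1); 14 satisfies (budget > 0).
No constraint is violated.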